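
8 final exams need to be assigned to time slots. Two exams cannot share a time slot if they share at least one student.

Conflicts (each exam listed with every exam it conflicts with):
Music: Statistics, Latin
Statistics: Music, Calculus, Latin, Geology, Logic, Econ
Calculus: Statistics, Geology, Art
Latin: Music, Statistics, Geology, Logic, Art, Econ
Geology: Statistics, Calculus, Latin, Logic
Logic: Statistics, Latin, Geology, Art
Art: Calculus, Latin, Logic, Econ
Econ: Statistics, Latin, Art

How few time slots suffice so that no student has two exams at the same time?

4

Statistics, Latin, Geology, Logic pairwise conflict, so at least 4 time slots are needed.
4 time slots suffice: time slot 1 → {Statistics, Art}; time slot 2 → {Calculus, Latin}; time slot 3 → {Music, Logic, Econ}; time slot 4 → {Geology}. No two conflicting exams share a time slot.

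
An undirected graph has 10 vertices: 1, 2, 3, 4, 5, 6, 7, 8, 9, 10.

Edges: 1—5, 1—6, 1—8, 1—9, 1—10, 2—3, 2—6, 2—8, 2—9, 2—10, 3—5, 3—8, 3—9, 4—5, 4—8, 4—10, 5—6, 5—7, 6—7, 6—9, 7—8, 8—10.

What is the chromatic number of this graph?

3

4, 8, 10 are mutually adjacent, so at least 3 colors are needed.
3 colors suffice: color red → {5, 8, 9}; color blue → {1, 2, 4, 7}; color green → {3, 6, 10}. No two adjacent vertices share a color.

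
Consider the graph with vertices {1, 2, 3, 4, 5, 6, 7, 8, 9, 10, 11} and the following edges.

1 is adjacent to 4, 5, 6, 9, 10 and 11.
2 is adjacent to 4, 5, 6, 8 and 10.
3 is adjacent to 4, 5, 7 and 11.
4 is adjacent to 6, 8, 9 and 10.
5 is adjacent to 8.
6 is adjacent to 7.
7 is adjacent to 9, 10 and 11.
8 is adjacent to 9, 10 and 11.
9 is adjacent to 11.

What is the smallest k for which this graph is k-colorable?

4

2, 4, 8, 10 are mutually adjacent (a clique of size 4), so at least 4 colors are needed.
A valid assignment using 4 colors: 1=b, 2=c, 3=c, 4=a, 5=a, 6=d, 7=b, 8=b, 9=c, 10=d, 11=a. Each edge has distinct colors on its endpoints.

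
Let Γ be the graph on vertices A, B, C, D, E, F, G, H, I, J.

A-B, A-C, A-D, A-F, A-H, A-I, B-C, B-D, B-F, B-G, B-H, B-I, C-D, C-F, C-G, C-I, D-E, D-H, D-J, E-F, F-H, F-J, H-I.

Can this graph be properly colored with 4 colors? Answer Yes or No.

The chromatic number is 4. A, B, C, F are mutually adjacent (a clique of size 4), so at least 4 colors are needed.
4 colors suffice: color 1 → {B, E, J}; color 2 → {A, G}; color 3 → {C, H}; color 4 → {D, F, I}.
That is already a proper 4-coloring.

Yes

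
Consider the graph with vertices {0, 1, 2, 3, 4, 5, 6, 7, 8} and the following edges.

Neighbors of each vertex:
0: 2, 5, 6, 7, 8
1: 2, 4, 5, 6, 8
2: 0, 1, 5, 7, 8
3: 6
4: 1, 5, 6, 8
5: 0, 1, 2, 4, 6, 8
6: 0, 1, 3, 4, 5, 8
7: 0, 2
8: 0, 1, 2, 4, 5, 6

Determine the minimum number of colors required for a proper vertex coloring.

1, 4, 5, 6, 8 are mutually adjacent (a clique of size 5), so at least 5 colors are needed.
5 colors suffice: 0=d, 1=d, 2=a, 3=b, 4=e, 5=c, 6=a, 7=b, 8=b. No two adjacent vertices share a color.

5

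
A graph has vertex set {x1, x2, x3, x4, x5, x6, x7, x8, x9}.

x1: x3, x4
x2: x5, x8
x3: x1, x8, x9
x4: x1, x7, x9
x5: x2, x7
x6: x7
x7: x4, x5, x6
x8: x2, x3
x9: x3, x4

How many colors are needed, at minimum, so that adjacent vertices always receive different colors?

3

The cycle x3-x1-x4-x7-x5-x2-x8-x3 has odd length 7, so it cannot be 2-colored; at least 3 colors are needed.
3 colors suffice: x1=green, x2=red, x3=red, x4=blue, x5=blue, x6=blue, x7=red, x8=blue, x9=green. No two adjacent vertices share a color.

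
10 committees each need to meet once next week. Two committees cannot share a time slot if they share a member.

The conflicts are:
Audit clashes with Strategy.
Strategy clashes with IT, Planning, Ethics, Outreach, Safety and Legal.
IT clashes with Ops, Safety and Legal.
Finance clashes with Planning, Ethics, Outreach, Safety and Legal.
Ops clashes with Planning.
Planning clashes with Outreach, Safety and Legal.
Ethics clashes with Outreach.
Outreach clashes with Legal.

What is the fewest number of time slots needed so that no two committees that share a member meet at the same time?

Strategy, Planning, Outreach, Legal all conflict with each other, so at least 4 time slots are needed.
Using 4 time slots: Audit=2, Strategy=1, IT=2, Finance=1, Ops=1, Planning=2, Ethics=2, Outreach=3, Safety=3, Legal=4. Each listed conflict is separated.

4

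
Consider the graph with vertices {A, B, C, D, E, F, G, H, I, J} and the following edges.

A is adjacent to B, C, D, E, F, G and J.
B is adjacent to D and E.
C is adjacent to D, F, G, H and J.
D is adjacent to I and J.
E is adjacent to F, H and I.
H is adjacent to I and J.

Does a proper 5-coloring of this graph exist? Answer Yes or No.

Yes

The chromatic number is 4. A, C, D, J are mutually adjacent (a clique of size 4), so at least 4 colors are needed.
4 colors suffice: color 1 → {A, H}; color 2 → {C, E}; color 3 → {D, F, G}; color 4 → {B, I, J}.
Since 5 ≥ 4, a proper 5-coloring certainly exists.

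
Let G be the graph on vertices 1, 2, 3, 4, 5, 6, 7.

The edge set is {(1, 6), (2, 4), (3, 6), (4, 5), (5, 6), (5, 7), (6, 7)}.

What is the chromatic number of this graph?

3

5, 6, 7 are mutually adjacent, so at least 3 colors are needed.
3 colors suffice: color a → {4, 6}; color b → {1, 2, 3, 5}; color c → {7}. Each edge has distinct colors on its endpoints.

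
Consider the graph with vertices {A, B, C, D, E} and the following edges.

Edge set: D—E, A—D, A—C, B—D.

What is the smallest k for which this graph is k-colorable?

A and D are adjacent, so at least 2 colors are needed.
2 colors suffice: color 1 → {C, D}; color 2 → {A, B, E}. No two adjacent vertices share a color.

2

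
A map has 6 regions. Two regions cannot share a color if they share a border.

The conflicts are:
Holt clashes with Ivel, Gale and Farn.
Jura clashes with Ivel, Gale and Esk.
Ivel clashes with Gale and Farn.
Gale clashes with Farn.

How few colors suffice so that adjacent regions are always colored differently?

Holt, Ivel, Gale, Farn all conflict with each other, so at least 4 colors are needed.
4 colors suffice: color 1 → {Gale, Esk}; color 2 → {Ivel}; color 3 → {Holt, Jura}; color 4 → {Farn}. No two conflicting regions share a color.

4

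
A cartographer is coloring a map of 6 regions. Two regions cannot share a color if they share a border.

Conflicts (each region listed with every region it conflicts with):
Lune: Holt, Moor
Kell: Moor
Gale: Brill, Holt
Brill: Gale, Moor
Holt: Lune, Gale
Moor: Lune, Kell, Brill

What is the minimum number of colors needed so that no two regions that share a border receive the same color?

3

The cycle Gale-Brill-Moor-Lune-Holt-Gale has odd length 5, so it cannot be 2-colored; at least 3 colors are needed.
3 colors suffice: color 1 → {Gale, Moor}; color 2 → {Kell, Brill, Holt}; color 3 → {Lune}. No two conflicting regions share a color.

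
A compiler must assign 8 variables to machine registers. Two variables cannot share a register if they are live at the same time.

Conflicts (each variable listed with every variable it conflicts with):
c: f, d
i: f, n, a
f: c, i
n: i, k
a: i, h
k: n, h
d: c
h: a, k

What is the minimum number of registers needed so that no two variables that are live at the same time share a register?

3

The cycle k-n-i-a-h-k has odd length 5, so it cannot be 2-colored; at least 3 registers are needed.
A valid assignment using 3 registers: c=1, i=1, f=2, n=2, a=2, k=1, d=2, h=3. Each listed conflict is separated.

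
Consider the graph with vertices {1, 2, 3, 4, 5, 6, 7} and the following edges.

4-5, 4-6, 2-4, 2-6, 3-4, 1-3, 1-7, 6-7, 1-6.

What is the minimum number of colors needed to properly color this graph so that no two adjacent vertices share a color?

3

2, 4, 6 are pairwise adjacent, so at least 3 colors are needed.
3 colors suffice: color a → {1, 4}; color b → {3, 5, 6}; color c → {2, 7}. Every edge joins two different colors.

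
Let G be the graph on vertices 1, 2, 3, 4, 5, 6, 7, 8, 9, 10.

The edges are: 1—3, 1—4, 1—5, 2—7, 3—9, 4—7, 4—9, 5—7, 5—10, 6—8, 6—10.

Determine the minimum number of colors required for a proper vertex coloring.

2

6 and 10 are adjacent, so at least 2 colors are needed.
2 colors suffice: color a → {2, 3, 4, 5, 6}; color b → {1, 7, 8, 9, 10}. Each edge has distinct colors on its endpoints.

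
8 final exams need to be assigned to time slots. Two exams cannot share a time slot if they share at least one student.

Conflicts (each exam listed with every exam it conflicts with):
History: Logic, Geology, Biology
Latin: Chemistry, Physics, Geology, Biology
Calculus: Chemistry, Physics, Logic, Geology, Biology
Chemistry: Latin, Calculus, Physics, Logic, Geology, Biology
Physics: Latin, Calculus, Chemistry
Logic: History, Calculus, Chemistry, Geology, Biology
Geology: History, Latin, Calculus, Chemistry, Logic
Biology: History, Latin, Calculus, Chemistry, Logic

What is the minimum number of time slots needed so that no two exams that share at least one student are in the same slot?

Calculus, Chemistry, Logic, Biology all conflict with each other, so at least 4 time slots are needed.
4 time slots suffice: time slot 1 → {History, Chemistry}; time slot 2 → {Latin, Logic}; time slot 3 → {Physics, Geology, Biology}; time slot 4 → {Calculus}. Every pair that conflicts lands in different time slots.

4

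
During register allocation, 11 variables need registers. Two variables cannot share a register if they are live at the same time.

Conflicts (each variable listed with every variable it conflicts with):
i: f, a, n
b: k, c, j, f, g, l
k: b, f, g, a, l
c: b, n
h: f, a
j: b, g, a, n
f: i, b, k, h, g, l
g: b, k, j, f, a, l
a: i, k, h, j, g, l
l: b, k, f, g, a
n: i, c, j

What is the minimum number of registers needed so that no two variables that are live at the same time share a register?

5

b, k, f, g, l are mutually in conflict, so at least 5 registers are needed.
5 registers suffice: register 1 → {f, a, n}; register 2 → {i, c, h, g}; register 3 → {b}; register 4 → {k, j}; register 5 → {l}. No two conflicting variables share a register.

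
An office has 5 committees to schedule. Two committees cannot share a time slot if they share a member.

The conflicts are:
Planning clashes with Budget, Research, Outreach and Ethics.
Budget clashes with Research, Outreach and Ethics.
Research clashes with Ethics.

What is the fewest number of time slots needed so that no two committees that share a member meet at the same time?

Planning, Budget, Research, Ethics pairwise conflict, so at least 4 time slots are needed.
A valid assignment using 4 time slots: Planning=1, Budget=2, Research=4, Outreach=3, Ethics=3. Every pair that conflicts lands in different time slots.

4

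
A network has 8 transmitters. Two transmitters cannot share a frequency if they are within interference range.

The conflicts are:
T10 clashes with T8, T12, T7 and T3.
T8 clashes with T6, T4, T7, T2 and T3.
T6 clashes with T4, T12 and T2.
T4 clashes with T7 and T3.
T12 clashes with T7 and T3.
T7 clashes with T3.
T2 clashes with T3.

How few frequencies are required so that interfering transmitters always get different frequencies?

4

T8, T4, T7, T3 are mutually in conflict, so at least 4 frequencies are needed.
4 frequencies suffice: frequency 1 → {T8, T12}; frequency 2 → {T6, T3}; frequency 3 → {T7, T2}; frequency 4 → {T10, T4}. No two conflicting transmitters share a frequency.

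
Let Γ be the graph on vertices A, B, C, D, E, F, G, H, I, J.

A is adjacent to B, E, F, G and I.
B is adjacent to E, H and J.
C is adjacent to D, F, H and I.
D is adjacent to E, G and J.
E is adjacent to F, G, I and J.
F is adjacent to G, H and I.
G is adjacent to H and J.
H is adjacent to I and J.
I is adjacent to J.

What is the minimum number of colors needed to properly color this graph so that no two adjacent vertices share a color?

4

C, F, H, I are mutually adjacent (a clique of size 4), so at least 4 colors are needed.
4 colors suffice: A=4, B=2, C=1, D=4, E=1, F=3, G=2, H=4, I=2, J=3. No two adjacent vertices share a color.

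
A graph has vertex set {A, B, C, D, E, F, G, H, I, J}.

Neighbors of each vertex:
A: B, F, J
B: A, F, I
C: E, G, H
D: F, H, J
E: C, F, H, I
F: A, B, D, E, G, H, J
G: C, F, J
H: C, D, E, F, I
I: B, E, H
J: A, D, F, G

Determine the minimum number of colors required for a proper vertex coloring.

3

C, E, H form a triangle, so at least 3 colors are needed.
A valid assignment using 3 colors: A=green, B=blue, C=red, D=green, E=green, F=red, G=green, H=blue, I=red, J=blue. Each edge has distinct colors on its endpoints.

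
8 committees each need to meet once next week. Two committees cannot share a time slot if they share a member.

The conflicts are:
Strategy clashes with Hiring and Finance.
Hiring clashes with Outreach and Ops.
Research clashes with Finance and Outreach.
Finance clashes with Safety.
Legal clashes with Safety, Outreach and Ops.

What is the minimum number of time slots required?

3

The cycle Research-Outreach-Hiring-Strategy-Finance-Research has odd length 5, so it cannot be 2-colored; at least 3 time slots are needed.
Using 3 time slots: Strategy=2, Hiring=1, Research=3, Finance=1, Legal=1, Safety=2, Outreach=2, Ops=2. No two conflicting committees share a time slot.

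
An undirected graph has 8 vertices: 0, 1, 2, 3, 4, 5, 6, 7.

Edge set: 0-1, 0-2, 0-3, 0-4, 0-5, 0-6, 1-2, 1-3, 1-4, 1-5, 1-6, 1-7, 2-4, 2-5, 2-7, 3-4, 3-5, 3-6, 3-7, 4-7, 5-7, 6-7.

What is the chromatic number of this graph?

4

0, 1, 3, 6 are mutually adjacent (a clique of size 4), so at least 4 colors are needed.
4 colors suffice: color red → {1}; color blue → {0, 7}; color green → {2, 3}; color yellow → {4, 5, 6}. Each edge has distinct colors on its endpoints.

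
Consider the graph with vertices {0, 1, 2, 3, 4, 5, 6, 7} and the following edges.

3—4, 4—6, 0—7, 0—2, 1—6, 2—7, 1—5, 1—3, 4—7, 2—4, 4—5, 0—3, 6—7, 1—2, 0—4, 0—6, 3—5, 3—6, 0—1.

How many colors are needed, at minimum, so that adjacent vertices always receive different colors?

4

0, 4, 6, 7 form a clique, so at least 4 colors are needed.
A valid assignment using 4 colors: 0=a, 1=b, 2=c, 3=d, 4=b, 5=a, 6=c, 7=d. No two adjacent vertices share a color.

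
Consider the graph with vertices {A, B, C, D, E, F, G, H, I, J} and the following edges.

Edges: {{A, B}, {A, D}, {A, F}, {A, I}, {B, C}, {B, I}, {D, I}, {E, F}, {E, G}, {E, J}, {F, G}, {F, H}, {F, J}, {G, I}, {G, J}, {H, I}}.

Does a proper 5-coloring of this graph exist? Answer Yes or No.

Yes

The chromatic number is 4. E, F, G, J are mutually adjacent (a clique of size 4), so at least 4 colors are needed.
One proper 4-coloring: A=2, B=3, C=1, D=3, E=4, F=1, G=2, H=2, I=1, J=3.
Since 5 ≥ 4, a proper 5-coloring certainly exists.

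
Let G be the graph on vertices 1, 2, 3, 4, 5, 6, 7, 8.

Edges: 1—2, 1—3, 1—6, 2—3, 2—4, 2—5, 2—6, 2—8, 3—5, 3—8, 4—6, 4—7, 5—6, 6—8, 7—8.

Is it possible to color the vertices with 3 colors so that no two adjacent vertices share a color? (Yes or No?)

The chromatic number is 3. 2, 6, 8 form a triangle, so at least 3 colors are needed.
One proper 3-coloring: 1=c, 2=a, 3=b, 4=c, 5=c, 6=b, 7=a, 8=c.
That is already a proper 3-coloring.

Yes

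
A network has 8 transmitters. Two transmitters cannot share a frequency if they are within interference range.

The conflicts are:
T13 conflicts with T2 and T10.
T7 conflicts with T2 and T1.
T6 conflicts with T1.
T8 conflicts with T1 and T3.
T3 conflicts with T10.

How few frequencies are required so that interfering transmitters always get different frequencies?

3

The cycle T1-T7-T2-T13-T10-T3-T8-T1 has odd length 7, so it cannot be 2-colored; at least 3 frequencies are needed.
3 frequencies suffice: frequency 1 → {T13, T1, T3}; frequency 2 → {T7, T6, T8, T10}; frequency 3 → {T2}. Each listed conflict is separated.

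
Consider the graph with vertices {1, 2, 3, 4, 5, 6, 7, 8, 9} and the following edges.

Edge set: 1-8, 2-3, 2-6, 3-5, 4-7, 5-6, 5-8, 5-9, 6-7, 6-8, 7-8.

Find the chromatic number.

3

6, 7, 8 are pairwise adjacent, so at least 3 colors are needed.
A valid assignment using 3 colors: 1=red, 2=blue, 3=red, 4=red, 5=green, 6=red, 7=green, 8=blue, 9=red. Each edge has distinct colors on its endpoints.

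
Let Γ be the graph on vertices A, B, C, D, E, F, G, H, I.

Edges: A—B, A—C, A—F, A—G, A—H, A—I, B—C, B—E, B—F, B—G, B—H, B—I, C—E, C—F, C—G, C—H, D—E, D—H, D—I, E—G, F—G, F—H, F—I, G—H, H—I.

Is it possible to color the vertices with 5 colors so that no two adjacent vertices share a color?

No

A, B, C, F, G, H form a clique, so at least 6 colors are needed.
So 5 colors are not enough.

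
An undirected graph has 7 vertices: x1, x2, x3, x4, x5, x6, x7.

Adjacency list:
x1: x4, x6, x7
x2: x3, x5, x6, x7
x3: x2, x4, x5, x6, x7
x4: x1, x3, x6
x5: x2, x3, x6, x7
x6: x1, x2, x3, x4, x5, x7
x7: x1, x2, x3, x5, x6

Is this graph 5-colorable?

Yes

The chromatic number is 5. x2, x3, x5, x6, x7 are pairwise adjacent (a clique of size 5), so at least 5 colors are needed.
One proper 5-coloring: x1=blue, x2=yellow, x3=blue, x4=green, x5=purple, x6=red, x7=green.
That is already a proper 5-coloring.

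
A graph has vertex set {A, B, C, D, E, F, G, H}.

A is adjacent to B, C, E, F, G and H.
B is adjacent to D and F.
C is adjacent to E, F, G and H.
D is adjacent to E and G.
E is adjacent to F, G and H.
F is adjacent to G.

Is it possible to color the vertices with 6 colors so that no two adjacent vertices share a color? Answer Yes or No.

Yes

The chromatic number is 5. A, C, E, F, G are mutually adjacent (a clique of size 5), so at least 5 colors are needed.
A valid assignment using 5 colors: A=2, B=1, C=3, D=2, E=1, F=4, G=5, H=4.
Since 6 ≥ 5, a proper 6-coloring certainly exists.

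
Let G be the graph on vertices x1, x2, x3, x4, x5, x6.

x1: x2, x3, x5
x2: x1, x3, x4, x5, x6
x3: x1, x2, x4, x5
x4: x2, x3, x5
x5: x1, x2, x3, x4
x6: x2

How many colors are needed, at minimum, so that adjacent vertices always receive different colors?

4

x2, x3, x4, x5 form a clique, so at least 4 colors are needed.
One proper 4-coloring: x1=4, x2=1, x3=3, x4=4, x5=2, x6=2. Every edge joins two different colors.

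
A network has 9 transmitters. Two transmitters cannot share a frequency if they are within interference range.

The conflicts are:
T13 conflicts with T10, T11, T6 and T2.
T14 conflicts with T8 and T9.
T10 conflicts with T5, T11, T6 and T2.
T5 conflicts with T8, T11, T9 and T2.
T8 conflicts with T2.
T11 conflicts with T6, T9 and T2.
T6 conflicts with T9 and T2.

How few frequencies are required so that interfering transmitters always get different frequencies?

5

T13, T10, T11, T6, T2 all conflict with each other, so at least 5 frequencies are needed.
5 frequencies suffice: T13=5, T14=3, T10=4, T5=3, T8=2, T11=2, T6=3, T9=1, T2=1. Each listed conflict is separated.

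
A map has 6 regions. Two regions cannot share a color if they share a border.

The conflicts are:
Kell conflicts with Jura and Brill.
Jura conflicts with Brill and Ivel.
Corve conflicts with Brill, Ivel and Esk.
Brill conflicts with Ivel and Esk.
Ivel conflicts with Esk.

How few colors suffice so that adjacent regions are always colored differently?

4

Corve, Brill, Ivel, Esk pairwise conflict, so at least 4 colors are needed.
One proper 4-coloring: Kell=2, Jura=3, Corve=4, Brill=1, Ivel=2, Esk=3. No two conflicting regions share a color.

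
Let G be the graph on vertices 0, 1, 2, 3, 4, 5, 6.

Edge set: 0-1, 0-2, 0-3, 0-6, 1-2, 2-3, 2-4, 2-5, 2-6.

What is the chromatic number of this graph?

3

0, 2, 6 are mutually adjacent, so at least 3 colors are needed.
A valid assignment using 3 colors: 0=blue, 1=green, 2=red, 3=green, 4=blue, 5=blue, 6=green. No two adjacent vertices share a color.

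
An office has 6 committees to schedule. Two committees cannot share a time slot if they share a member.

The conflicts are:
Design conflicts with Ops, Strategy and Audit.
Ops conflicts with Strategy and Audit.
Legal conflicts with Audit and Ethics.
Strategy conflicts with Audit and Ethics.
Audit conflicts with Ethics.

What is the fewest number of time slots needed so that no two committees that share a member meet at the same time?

4

Design, Ops, Strategy, Audit all conflict with each other, so at least 4 time slots are needed.
4 time slots suffice: time slot 1 → {Audit}; time slot 2 → {Legal, Strategy}; time slot 3 → {Design, Ethics}; time slot 4 → {Ops}. No two conflicting committees share a time slot.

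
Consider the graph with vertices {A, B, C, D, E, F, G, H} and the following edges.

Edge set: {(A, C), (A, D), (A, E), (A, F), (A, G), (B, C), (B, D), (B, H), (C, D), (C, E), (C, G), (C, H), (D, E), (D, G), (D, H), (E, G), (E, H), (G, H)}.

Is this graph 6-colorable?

The chromatic number is 5. C, D, E, G, H are mutually adjacent (a clique of size 5), so at least 5 colors are needed.
5 colors suffice: A=4, B=3, C=2, D=1, E=3, F=1, G=5, H=4.
Since 6 ≥ 5, a proper 6-coloring certainly exists.

Yes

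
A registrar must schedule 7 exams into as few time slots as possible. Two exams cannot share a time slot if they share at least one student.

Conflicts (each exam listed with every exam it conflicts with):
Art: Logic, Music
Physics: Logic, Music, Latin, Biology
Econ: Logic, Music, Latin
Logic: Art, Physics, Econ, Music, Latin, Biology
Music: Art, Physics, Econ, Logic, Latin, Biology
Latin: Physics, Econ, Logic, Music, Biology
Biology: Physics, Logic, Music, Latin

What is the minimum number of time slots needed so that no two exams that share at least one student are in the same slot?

Physics, Logic, Music, Latin, Biology all conflict with each other, so at least 5 time slots are needed.
Using 5 time slots: Art=3, Physics=5, Econ=4, Logic=2, Music=1, Latin=3, Biology=4. Each listed conflict is separated.

5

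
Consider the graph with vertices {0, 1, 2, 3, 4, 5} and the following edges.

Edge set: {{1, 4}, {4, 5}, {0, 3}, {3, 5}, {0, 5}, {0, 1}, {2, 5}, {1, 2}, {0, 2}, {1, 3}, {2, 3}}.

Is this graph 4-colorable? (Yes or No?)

The chromatic number is 4. 0, 2, 3, 5 form a clique, so at least 4 colors are needed.
4 colors suffice: 0=b, 1=d, 2=a, 3=c, 4=a, 5=d.
That is already a proper 4-coloring.

Yes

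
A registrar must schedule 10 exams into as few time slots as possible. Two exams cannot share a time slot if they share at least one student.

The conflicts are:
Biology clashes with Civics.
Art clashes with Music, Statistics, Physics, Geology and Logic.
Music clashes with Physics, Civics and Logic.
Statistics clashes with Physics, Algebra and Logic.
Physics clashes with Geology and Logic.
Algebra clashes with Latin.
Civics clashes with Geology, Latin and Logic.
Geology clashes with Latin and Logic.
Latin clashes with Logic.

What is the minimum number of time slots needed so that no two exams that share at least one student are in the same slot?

Art, Music, Physics, Logic all conflict with each other, so at least 4 time slots are needed.
Using 4 time slots: Biology=1, Art=4, Music=3, Statistics=3, Physics=2, Algebra=1, Civics=2, Geology=3, Latin=4, Logic=1. No two conflicting exams share a time slot.

4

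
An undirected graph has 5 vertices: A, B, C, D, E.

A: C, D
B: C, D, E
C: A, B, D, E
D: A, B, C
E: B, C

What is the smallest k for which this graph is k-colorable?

B, C, D are pairwise adjacent, so at least 3 colors are needed.
A valid assignment using 3 colors: A=2, B=2, C=1, D=3, E=3. Each edge has distinct colors on its endpoints.

3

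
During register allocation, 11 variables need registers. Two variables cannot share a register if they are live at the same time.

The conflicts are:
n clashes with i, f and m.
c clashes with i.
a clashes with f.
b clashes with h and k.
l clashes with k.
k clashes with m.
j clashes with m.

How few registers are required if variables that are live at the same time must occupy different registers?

l and k conflict, so at least 2 registers are needed.
2 registers suffice: register 1 → {n, c, a, h, k, j}; register 2 → {i, b, l, f, m}. Each listed conflict is separated.

2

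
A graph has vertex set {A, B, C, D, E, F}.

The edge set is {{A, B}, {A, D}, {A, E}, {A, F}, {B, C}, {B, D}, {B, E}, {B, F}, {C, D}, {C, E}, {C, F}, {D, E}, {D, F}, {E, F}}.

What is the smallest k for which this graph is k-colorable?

5

B, C, D, E, F form a clique, so at least 5 colors are needed.
5 colors suffice: A=5, B=1, C=5, D=2, E=4, F=3. Each edge has distinct colors on its endpoints.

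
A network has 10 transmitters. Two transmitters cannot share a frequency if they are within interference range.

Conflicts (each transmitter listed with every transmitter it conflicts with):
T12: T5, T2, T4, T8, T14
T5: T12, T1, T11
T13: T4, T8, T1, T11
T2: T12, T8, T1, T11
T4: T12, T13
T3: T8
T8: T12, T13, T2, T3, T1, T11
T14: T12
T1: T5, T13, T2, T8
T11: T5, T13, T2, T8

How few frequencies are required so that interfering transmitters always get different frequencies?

T2, T8, T1 are mutually in conflict, so at least 3 frequencies are needed.
Using 3 frequencies: T12=2, T5=1, T13=3, T2=3, T4=1, T3=2, T8=1, T14=1, T1=2, T11=2. No two conflicting transmitters share a frequency.

3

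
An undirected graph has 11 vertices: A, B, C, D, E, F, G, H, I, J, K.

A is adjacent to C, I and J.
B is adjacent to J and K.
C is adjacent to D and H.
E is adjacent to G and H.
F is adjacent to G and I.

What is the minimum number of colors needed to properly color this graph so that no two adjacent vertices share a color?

The cycle G-E-H-C-A-I-F-G has odd length 7, so it cannot be 2-colored; at least 3 colors are needed.
3 colors suffice: color red → {C, E, I, J, K}; color blue → {A, B, D, F, H}; color green → {G}. No two adjacent vertices share a color.

3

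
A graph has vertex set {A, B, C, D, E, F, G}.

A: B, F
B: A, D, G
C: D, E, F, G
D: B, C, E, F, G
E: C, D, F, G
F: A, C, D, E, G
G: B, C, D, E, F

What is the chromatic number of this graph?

5

C, D, E, F, G are pairwise adjacent (a clique of size 5), so at least 5 colors are needed.
One proper 5-coloring: A=1, B=3, C=5, D=2, E=4, F=3, G=1. Each edge has distinct colors on its endpoints.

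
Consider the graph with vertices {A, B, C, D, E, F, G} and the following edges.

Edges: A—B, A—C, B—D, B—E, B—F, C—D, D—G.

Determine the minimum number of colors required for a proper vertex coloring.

2

A and B are adjacent, so at least 2 colors are needed.
2 colors suffice: color red → {B, C, G}; color blue → {A, D, E, F}. Every edge joins two different colors.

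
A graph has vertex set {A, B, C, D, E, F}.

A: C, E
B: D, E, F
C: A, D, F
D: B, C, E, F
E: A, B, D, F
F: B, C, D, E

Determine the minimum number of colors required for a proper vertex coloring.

4

B, D, E, F form a clique, so at least 4 colors are needed.
4 colors suffice: A=red, B=yellow, C=blue, D=green, E=blue, F=red. No two adjacent vertices share a color.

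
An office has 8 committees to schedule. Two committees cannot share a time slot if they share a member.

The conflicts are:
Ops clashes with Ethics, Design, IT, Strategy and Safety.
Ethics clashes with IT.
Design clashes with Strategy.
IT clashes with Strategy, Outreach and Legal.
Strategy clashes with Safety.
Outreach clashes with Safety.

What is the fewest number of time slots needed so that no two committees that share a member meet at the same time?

Ops, Strategy, Safety are mutually in conflict, so at least 3 time slots are needed.
3 time slots suffice: time slot 1 → {Ops, Outreach, Legal}; time slot 2 → {Design, IT, Safety}; time slot 3 → {Ethics, Strategy}. Every pair that conflicts lands in different time slots.

3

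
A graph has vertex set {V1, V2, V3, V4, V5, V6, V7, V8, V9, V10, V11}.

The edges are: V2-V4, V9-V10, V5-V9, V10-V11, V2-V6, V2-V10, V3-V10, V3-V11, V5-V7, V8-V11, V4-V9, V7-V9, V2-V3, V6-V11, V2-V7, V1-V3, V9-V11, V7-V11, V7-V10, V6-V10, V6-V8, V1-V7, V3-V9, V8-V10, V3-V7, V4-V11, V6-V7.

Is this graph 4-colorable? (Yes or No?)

V3, V7, V9, V10, V11 form a clique, so at least 5 colors are needed.
So 4 colors are not enough.

No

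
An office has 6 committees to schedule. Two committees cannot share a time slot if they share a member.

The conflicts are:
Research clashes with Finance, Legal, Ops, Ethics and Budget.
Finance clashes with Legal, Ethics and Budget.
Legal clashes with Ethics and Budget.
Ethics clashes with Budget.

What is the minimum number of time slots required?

Research, Finance, Legal, Ethics, Budget all conflict with each other, so at least 5 time slots are needed.
Using 5 time slots: Research=1, Finance=5, Legal=4, Ops=2, Ethics=2, Budget=3. No two conflicting committees share a time slot.

5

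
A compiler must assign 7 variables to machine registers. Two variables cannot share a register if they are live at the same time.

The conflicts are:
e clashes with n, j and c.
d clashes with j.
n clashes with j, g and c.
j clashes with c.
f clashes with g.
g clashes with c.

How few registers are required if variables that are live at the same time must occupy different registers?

4

e, n, j, c are mutually in conflict, so at least 4 registers are needed.
4 registers suffice: register 1 → {d, n, f}; register 2 → {c}; register 3 → {j, g}; register 4 → {e}. No two conflicting variables share a register.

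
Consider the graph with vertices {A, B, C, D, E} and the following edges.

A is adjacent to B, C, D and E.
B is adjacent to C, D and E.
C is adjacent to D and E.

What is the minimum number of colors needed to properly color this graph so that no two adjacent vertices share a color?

4

A, B, C, E are pairwise adjacent (a clique of size 4), so at least 4 colors are needed.
4 colors suffice: color red → {B}; color blue → {C}; color green → {A}; color yellow → {D, E}. Each edge has distinct colors on its endpoints.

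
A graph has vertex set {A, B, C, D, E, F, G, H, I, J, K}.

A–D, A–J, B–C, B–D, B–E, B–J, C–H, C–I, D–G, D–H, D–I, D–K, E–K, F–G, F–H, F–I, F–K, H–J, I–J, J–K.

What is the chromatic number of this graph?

2

C and I are adjacent, so at least 2 colors are needed.
A valid assignment using 2 colors: A=2, B=2, C=1, D=1, E=1, F=1, G=2, H=2, I=2, J=1, K=2. Each edge has distinct colors on its endpoints.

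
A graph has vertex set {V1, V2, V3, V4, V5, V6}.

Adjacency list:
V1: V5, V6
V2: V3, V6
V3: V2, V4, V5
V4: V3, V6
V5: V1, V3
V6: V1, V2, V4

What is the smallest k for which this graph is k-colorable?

3

The cycle V6-V4-V3-V5-V1-V6 has odd length 5, so it cannot be 2-colored; at least 3 colors are needed.
3 colors suffice: color red → {V3, V6}; color blue → {V2, V4, V5}; color green → {V1}. Each edge has distinct colors on its endpoints.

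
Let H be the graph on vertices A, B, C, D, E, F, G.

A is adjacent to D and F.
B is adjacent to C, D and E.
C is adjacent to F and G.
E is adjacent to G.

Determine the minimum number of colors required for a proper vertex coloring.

3

The cycle A-D-B-C-F-A has odd length 5, so it cannot be 2-colored; at least 3 colors are needed.
3 colors suffice: color 1 → {A, B, G}; color 2 → {C, D, E}; color 3 → {F}. No two adjacent vertices share a color.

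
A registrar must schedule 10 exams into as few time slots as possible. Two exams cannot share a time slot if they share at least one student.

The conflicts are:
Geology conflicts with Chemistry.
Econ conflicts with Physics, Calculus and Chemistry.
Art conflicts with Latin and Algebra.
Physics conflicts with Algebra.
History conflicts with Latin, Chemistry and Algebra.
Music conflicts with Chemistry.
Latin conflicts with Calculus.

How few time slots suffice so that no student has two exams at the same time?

The cycle Chemistry-History-Latin-Calculus-Econ-Chemistry has odd length 5, so it cannot be 2-colored; at least 3 time slots are needed.
A valid assignment using 3 time slots: Geology=2, Econ=2, Art=2, Physics=3, History=2, Music=2, Latin=1, Calculus=3, Chemistry=1, Algebra=1. No two conflicting exams share a time slot.

3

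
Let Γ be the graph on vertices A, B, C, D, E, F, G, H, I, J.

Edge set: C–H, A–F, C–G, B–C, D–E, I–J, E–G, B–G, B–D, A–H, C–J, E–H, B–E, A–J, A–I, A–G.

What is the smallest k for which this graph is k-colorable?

3

A, I, J form a triangle, so at least 3 colors are needed.
3 colors suffice: A=red, B=green, C=red, D=blue, E=red, F=blue, G=blue, H=blue, I=green, J=blue. No two adjacent vertices share a color.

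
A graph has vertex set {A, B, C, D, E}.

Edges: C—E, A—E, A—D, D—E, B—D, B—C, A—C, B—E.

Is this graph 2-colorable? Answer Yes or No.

No

B, C, E form a triangle, so at least 3 colors are needed.
So 2 colors are not enough.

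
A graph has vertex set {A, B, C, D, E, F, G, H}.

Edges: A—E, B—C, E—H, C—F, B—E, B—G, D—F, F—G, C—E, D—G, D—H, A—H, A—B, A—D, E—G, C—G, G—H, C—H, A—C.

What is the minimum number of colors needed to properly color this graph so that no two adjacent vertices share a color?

4

C, E, G, H are pairwise adjacent (a clique of size 4), so at least 4 colors are needed.
One proper 4-coloring: A=1, B=4, C=2, D=2, E=3, F=3, G=1, H=4. Each edge has distinct colors on its endpoints.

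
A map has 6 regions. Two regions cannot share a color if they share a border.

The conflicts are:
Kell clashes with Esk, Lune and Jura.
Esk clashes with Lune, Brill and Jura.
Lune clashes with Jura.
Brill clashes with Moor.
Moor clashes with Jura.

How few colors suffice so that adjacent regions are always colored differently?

4

Kell, Esk, Lune, Jura all conflict with each other, so at least 4 colors are needed.
4 colors suffice: color 1 → {Brill, Jura}; color 2 → {Esk, Moor}; color 3 → {Kell}; color 4 → {Lune}. No two conflicting regions share a color.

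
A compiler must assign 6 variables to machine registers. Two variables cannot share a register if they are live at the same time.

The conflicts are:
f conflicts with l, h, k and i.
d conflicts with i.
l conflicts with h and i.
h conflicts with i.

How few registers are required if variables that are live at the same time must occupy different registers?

4

f, l, h, i all conflict with each other, so at least 4 registers are needed.
4 registers suffice: f=1, d=1, l=4, h=3, k=2, i=2. No two conflicting variables share a register.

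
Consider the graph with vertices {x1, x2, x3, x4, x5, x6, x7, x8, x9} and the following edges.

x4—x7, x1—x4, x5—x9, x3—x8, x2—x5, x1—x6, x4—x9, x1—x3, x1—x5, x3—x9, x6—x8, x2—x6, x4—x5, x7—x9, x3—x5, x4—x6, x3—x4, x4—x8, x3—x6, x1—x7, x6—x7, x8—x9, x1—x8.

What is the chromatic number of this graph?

x1, x3, x4, x6, x8 form a clique, so at least 5 colors are needed.
A valid assignment using 5 colors: x1=4, x2=1, x3=3, x4=1, x5=5, x6=2, x7=3, x8=5, x9=2. Each edge has distinct colors on its endpoints.

5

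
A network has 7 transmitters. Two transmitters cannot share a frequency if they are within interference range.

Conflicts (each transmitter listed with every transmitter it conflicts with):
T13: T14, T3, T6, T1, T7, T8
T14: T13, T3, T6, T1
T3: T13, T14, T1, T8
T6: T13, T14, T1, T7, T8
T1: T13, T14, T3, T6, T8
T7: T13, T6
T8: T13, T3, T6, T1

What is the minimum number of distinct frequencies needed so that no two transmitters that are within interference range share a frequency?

T13, T3, T1, T8 are mutually in conflict, so at least 4 frequencies are needed.
4 frequencies suffice: frequency 1 → {T13}; frequency 2 → {T1, T7}; frequency 3 → {T3, T6}; frequency 4 → {T14, T8}. Every pair that conflicts lands in different frequencies.

4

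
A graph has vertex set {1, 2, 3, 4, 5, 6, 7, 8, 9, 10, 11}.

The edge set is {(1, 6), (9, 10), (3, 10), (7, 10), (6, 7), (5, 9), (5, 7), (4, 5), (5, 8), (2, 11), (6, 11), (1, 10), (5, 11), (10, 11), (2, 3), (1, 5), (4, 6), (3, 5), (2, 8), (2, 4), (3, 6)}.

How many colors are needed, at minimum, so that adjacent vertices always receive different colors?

5 and 9 are adjacent, so at least 2 colors are needed.
2 colors suffice: color red → {2, 5, 6, 10}; color blue → {1, 3, 4, 7, 8, 9, 11}. Each edge has distinct colors on its endpoints.

2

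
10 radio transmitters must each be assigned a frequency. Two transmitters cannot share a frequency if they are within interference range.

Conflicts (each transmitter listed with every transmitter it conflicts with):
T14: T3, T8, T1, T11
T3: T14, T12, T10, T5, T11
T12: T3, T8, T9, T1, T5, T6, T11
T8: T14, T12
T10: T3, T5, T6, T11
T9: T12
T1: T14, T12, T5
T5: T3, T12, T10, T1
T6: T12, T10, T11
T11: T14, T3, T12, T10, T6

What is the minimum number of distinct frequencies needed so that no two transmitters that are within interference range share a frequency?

3

T10, T6, T11 are mutually in conflict, so at least 3 frequencies are needed.
3 frequencies suffice: T14=1, T3=3, T12=1, T8=2, T10=1, T9=2, T1=3, T5=2, T6=3, T11=2. Every pair that conflicts lands in different frequencies.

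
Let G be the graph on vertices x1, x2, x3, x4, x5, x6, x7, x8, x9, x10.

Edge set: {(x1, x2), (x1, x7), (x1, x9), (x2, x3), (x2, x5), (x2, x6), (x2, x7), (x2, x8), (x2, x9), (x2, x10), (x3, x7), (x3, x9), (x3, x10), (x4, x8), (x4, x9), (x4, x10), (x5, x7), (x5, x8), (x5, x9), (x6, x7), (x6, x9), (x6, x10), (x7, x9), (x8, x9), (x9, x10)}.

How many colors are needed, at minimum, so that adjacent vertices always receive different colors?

4

x2, x5, x8, x9 form a clique, so at least 4 colors are needed.
A valid assignment using 4 colors: x1=4, x2=2, x3=4, x4=2, x5=4, x6=4, x7=3, x8=3, x9=1, x10=3. Every edge joins two different colors.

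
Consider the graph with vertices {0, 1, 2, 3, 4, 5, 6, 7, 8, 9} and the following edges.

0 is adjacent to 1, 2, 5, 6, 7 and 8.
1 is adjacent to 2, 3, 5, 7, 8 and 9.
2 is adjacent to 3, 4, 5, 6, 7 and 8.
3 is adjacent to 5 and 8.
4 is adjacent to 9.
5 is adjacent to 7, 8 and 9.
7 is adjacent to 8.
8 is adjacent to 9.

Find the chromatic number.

0, 1, 2, 5, 7, 8 are mutually adjacent (a clique of size 6), so at least 6 colors are needed.
6 colors suffice: color a → {2, 9}; color b → {4, 5, 6}; color c → {8}; color d → {1}; color e → {0, 3}; color f → {7}. No two adjacent vertices share a color.

6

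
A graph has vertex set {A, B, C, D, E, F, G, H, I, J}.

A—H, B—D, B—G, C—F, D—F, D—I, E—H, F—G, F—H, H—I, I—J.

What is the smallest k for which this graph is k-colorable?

D and F are adjacent, so at least 2 colors are needed.
2 colors suffice: color red → {A, B, E, F, I}; color blue → {C, D, G, H, J}. Every edge joins two different colors.

2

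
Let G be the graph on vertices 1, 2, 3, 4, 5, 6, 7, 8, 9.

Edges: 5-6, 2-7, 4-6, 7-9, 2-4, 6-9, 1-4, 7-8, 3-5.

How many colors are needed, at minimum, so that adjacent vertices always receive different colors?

3

The cycle 7-9-6-4-2-7 has odd length 5, so it cannot be 2-colored; at least 3 colors are needed.
3 colors suffice: 1=a, 2=c, 3=a, 4=b, 5=b, 6=a, 7=a, 8=b, 9=b. No two adjacent vertices share a color.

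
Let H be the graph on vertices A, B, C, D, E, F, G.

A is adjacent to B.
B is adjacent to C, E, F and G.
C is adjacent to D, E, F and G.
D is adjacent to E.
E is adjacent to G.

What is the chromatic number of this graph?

B, C, E, G are pairwise adjacent (a clique of size 4), so at least 4 colors are needed.
4 colors suffice: color 1 → {B, D}; color 2 → {A, C}; color 3 → {E, F}; color 4 → {G}. Every edge joins two different colors.

4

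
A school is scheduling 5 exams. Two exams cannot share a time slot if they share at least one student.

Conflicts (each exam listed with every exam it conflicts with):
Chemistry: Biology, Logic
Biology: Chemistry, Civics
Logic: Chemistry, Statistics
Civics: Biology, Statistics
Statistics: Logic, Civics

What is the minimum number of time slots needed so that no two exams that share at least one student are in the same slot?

3

The cycle Civics-Statistics-Logic-Chemistry-Biology-Civics has odd length 5, so it cannot be 2-colored; at least 3 time slots are needed.
3 time slots suffice: time slot 1 → {Biology, Logic}; time slot 2 → {Chemistry, Statistics}; time slot 3 → {Civics}. Each listed conflict is separated.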